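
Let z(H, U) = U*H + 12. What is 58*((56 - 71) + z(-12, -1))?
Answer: 522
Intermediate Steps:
z(H, U) = 12 + H*U (z(H, U) = H*U + 12 = 12 + H*U)
58*((56 - 71) + z(-12, -1)) = 58*((56 - 71) + (12 - 12*(-1))) = 58*(-15 + (12 + 12)) = 58*(-15 + 24) = 58*9 = 522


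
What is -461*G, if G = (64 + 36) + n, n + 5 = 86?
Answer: -83441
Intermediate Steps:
n = 81 (n = -5 + 86 = 81)
G = 181 (G = (64 + 36) + 81 = 100 + 81 = 181)
-461*G = -461*181 = -83441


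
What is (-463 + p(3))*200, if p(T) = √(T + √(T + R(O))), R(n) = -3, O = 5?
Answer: -92600 + 200*√3 ≈ -92254.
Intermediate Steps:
p(T) = √(T + √(-3 + T)) (p(T) = √(T + √(T - 3)) = √(T + √(-3 + T)))
(-463 + p(3))*200 = (-463 + √(3 + √(-3 + 3)))*200 = (-463 + √(3 + √0))*200 = (-463 + √(3 + 0))*200 = (-463 + √3)*200 = -92600 + 200*√3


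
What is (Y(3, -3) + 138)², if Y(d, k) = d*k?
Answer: 16641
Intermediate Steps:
(Y(3, -3) + 138)² = (3*(-3) + 138)² = (-9 + 138)² = 129² = 16641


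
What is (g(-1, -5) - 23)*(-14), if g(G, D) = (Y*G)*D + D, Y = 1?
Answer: 322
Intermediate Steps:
g(G, D) = D + D*G (g(G, D) = (1*G)*D + D = G*D + D = D*G + D = D + D*G)
(g(-1, -5) - 23)*(-14) = (-5*(1 - 1) - 23)*(-14) = (-5*0 - 23)*(-14) = (0 - 23)*(-14) = -23*(-14) = 322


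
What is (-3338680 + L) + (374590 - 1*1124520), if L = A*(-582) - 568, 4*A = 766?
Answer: -4200631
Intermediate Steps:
A = 383/2 (A = (¼)*766 = 383/2 ≈ 191.50)
L = -112021 (L = (383/2)*(-582) - 568 = -111453 - 568 = -112021)
(-3338680 + L) + (374590 - 1*1124520) = (-3338680 - 112021) + (374590 - 1*1124520) = -3450701 + (374590 - 1124520) = -3450701 - 749930 = -4200631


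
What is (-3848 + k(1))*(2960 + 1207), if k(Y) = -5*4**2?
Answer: -16367976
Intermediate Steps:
k(Y) = -80 (k(Y) = -5*16 = -80)
(-3848 + k(1))*(2960 + 1207) = (-3848 - 80)*(2960 + 1207) = -3928*4167 = -16367976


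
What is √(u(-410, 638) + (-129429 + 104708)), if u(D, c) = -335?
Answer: 12*I*√174 ≈ 158.29*I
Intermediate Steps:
√(u(-410, 638) + (-129429 + 104708)) = √(-335 + (-129429 + 104708)) = √(-335 - 24721) = √(-25056) = 12*I*√174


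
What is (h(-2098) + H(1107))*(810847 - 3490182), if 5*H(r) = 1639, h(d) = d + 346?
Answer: 3815908907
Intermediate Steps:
h(d) = 346 + d
H(r) = 1639/5 (H(r) = (⅕)*1639 = 1639/5)
(h(-2098) + H(1107))*(810847 - 3490182) = ((346 - 2098) + 1639/5)*(810847 - 3490182) = (-1752 + 1639/5)*(-2679335) = -7121/5*(-2679335) = 3815908907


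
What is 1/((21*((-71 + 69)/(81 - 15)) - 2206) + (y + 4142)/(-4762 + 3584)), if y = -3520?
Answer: -6479/14300218 ≈ -0.00045307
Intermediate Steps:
1/((21*((-71 + 69)/(81 - 15)) - 2206) + (y + 4142)/(-4762 + 3584)) = 1/((21*((-71 + 69)/(81 - 15)) - 2206) + (-3520 + 4142)/(-4762 + 3584)) = 1/((21*(-2/66) - 2206) + 622/(-1178)) = 1/((21*(-2*1/66) - 2206) + 622*(-1/1178)) = 1/((21*(-1/33) - 2206) - 311/589) = 1/((-7/11 - 2206) - 311/589) = 1/(-24273/11 - 311/589) = 1/(-14300218/6479) = -6479/14300218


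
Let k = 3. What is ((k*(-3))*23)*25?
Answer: -5175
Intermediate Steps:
((k*(-3))*23)*25 = ((3*(-3))*23)*25 = -9*23*25 = -207*25 = -5175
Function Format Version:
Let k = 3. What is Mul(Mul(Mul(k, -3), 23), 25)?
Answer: -5175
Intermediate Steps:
Mul(Mul(Mul(k, -3), 23), 25) = Mul(Mul(Mul(3, -3), 23), 25) = Mul(Mul(-9, 23), 25) = Mul(-207, 25) = -5175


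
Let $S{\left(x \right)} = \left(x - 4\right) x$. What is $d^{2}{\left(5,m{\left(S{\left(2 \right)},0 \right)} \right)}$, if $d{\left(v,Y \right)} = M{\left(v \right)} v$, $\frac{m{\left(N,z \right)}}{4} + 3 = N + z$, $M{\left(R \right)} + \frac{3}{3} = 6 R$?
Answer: $21025$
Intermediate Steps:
$M{\left(R \right)} = -1 + 6 R$
$S{\left(x \right)} = x \left(-4 + x\right)$ ($S{\left(x \right)} = \left(-4 + x\right) x = x \left(-4 + x\right)$)
$m{\left(N,z \right)} = -12 + 4 N + 4 z$ ($m{\left(N,z \right)} = -12 + 4 \left(N + z\right) = -12 + \left(4 N + 4 z\right) = -12 + 4 N + 4 z$)
$d{\left(v,Y \right)} = v \left(-1 + 6 v\right)$ ($d{\left(v,Y \right)} = \left(-1 + 6 v\right) v = v \left(-1 + 6 v\right)$)
$d^{2}{\left(5,m{\left(S{\left(2 \right)},0 \right)} \right)} = \left(5 \left(-1 + 6 \cdot 5\right)\right)^{2} = \left(5 \left(-1 + 30\right)\right)^{2} = \left(5 \cdot 29\right)^{2} = 145^{2} = 21025$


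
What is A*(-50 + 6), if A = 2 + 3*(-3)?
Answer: 308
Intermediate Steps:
A = -7 (A = 2 - 9 = -7)
A*(-50 + 6) = -7*(-50 + 6) = -7*(-44) = 308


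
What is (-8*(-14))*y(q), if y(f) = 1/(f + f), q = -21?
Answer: -8/3 ≈ -2.6667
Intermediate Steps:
y(f) = 1/(2*f)
(-8*(-14))*y(q) = (-8*(-14))*((1/2)/(-21)) = 112*((1/2)*(-1/21)) = 112*(-1/42) = -8/3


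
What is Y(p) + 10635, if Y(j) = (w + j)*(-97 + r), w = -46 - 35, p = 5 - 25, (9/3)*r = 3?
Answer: 20331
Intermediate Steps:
r = 1 (r = (⅓)*3 = 1)
p = -20
w = -81
Y(j) = 7776 - 96*j (Y(j) = (-81 + j)*(-97 + 1) = (-81 + j)*(-96) = 7776 - 96*j)
Y(p) + 10635 = (7776 - 96*(-20)) + 10635 = (7776 + 1920) + 10635 = 9696 + 10635 = 20331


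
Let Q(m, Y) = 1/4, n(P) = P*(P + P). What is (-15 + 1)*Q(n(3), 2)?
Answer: -7/2 ≈ -3.5000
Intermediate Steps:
n(P) = 2*P² (n(P) = P*(2*P) = 2*P²)
Q(m, Y) = ¼
(-15 + 1)*Q(n(3), 2) = (-15 + 1)*(¼) = -14*¼ = -7/2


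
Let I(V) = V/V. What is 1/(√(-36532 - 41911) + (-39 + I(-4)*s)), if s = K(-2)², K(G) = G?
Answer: -35/79668 - I*√78443/79668 ≈ -0.00043932 - 0.0035155*I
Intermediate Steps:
I(V) = 1
s = 4 (s = (-2)² = 4)
1/(√(-36532 - 41911) + (-39 + I(-4)*s)) = 1/(√(-36532 - 41911) + (-39 + 1*4)) = 1/(√(-78443) + (-39 + 4)) = 1/(I*√78443 - 35) = 1/(-35 + I*√78443)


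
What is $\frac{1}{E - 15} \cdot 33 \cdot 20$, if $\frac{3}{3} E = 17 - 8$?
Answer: $-110$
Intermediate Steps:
$E = 9$ ($E = 17 - 8 = 9$)
$\frac{1}{E - 15} \cdot 33 \cdot 20 = \frac{1}{9 - 15} \cdot 33 \cdot 20 = \frac{1}{-6} \cdot 33 \cdot 20 = \left(- \frac{1}{6}\right) 33 \cdot 20 = \left(- \frac{11}{2}\right) 20 = -110$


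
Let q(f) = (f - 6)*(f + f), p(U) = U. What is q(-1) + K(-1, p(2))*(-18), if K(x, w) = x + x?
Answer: 50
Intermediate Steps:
K(x, w) = 2*x
q(f) = 2*f*(-6 + f) (q(f) = (-6 + f)*(2*f) = 2*f*(-6 + f))
q(-1) + K(-1, p(2))*(-18) = 2*(-1)*(-6 - 1) + (2*(-1))*(-18) = 2*(-1)*(-7) - 2*(-18) = 14 + 36 = 50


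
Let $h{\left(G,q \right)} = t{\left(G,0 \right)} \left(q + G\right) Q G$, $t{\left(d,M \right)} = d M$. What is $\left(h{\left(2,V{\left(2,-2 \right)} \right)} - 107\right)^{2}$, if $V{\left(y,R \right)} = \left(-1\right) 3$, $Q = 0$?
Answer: $11449$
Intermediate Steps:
$V{\left(y,R \right)} = -3$
$t{\left(d,M \right)} = M d$
$h{\left(G,q \right)} = 0$ ($h{\left(G,q \right)} = 0 G \left(q + G\right) 0 G = 0 \left(G + q\right) 0 G = 0 \cdot 0 G = 0 G = 0$)
$\left(h{\left(2,V{\left(2,-2 \right)} \right)} - 107\right)^{2} = \left(0 - 107\right)^{2} = \left(-107\right)^{2} = 11449$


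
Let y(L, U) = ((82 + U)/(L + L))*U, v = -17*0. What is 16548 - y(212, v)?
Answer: 16548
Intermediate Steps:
v = 0
y(L, U) = U*(82 + U)/(2*L) (y(L, U) = ((82 + U)/((2*L)))*U = ((82 + U)*(1/(2*L)))*U = ((82 + U)/(2*L))*U = U*(82 + U)/(2*L))
16548 - y(212, v) = 16548 - 0*(82 + 0)/(2*212) = 16548 - 0*82/(2*212) = 16548 - 1*0 = 16548 + 0 = 16548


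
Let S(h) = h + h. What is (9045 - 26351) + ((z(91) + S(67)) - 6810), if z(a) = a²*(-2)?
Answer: -40544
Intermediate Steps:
S(h) = 2*h
z(a) = -2*a²
(9045 - 26351) + ((z(91) + S(67)) - 6810) = (9045 - 26351) + ((-2*91² + 2*67) - 6810) = -17306 + ((-2*8281 + 134) - 6810) = -17306 + ((-16562 + 134) - 6810) = -17306 + (-16428 - 6810) = -17306 - 23238 = -40544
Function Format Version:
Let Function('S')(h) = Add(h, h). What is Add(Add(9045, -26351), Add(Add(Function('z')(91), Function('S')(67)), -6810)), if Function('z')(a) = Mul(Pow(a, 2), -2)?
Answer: -40544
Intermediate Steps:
Function('S')(h) = Mul(2, h)
Function('z')(a) = Mul(-2, Pow(a, 2))
Add(Add(9045, -26351), Add(Add(Function('z')(91), Function('S')(67)), -6810)) = Add(Add(9045, -26351), Add(Add(Mul(-2, Pow(91, 2)), Mul(2, 67)), -6810)) = Add(-17306, Add(Add(Mul(-2, 8281), 134), -6810)) = Add(-17306, Add(Add(-16562, 134), -6810)) = Add(-17306, Add(-16428, -6810)) = Add(-17306, -23238) = -40544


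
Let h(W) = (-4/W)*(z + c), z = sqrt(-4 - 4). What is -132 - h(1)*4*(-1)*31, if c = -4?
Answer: 1852 - 992*I*sqrt(2) ≈ 1852.0 - 1402.9*I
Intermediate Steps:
z = 2*I*sqrt(2) (z = sqrt(-8) = 2*I*sqrt(2) ≈ 2.8284*I)
h(W) = -4*(-4 + 2*I*sqrt(2))/W (h(W) = (-4/W)*(2*I*sqrt(2) - 4) = (-4/W)*(-4 + 2*I*sqrt(2)) = -4*(-4 + 2*I*sqrt(2))/W)
-132 - h(1)*4*(-1)*31 = -132 - (8*(2 - I*sqrt(2))/1)*4*(-1)*31 = -132 - (8*1*(2 - I*sqrt(2)))*4*(-1)*31 = -132 - (16 - 8*I*sqrt(2))*4*(-1)*31 = -132 - (64 - 32*I*sqrt(2))*(-1)*31 = -132 - (-64 + 32*I*sqrt(2))*31 = -132 + (64 - 32*I*sqrt(2))*31 = -132 + (1984 - 992*I*sqrt(2)) = 1852 - 992*I*sqrt(2)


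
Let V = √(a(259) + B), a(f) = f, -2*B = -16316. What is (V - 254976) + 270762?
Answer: 15786 + √8417 ≈ 15878.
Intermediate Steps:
B = 8158 (B = -½*(-16316) = 8158)
V = √8417 (V = √(259 + 8158) = √8417 ≈ 91.744)
(V - 254976) + 270762 = (√8417 - 254976) + 270762 = (-254976 + √8417) + 270762 = 15786 + √8417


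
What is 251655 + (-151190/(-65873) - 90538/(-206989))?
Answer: 3431349760413619/13634986397 ≈ 2.5166e+5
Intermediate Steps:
251655 + (-151190/(-65873) - 90538/(-206989)) = 251655 + (-151190*(-1/65873) - 90538*(-1/206989)) = 251655 + (151190/65873 + 90538/206989) = 251655 + 37258676584/13634986397 = 3431349760413619/13634986397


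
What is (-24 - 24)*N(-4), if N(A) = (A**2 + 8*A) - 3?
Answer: 912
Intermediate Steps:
N(A) = -3 + A**2 + 8*A
(-24 - 24)*N(-4) = (-24 - 24)*(-3 + (-4)**2 + 8*(-4)) = -48*(-3 + 16 - 32) = -48*(-19) = 912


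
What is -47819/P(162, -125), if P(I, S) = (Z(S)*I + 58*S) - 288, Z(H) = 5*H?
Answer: 47819/108788 ≈ 0.43956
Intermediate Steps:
P(I, S) = -288 + 58*S + 5*I*S (P(I, S) = ((5*S)*I + 58*S) - 288 = (5*I*S + 58*S) - 288 = (58*S + 5*I*S) - 288 = -288 + 58*S + 5*I*S)
-47819/P(162, -125) = -47819/(-288 + 58*(-125) + 5*162*(-125)) = -47819/(-288 - 7250 - 101250) = -47819/(-108788) = -47819*(-1/108788) = 47819/108788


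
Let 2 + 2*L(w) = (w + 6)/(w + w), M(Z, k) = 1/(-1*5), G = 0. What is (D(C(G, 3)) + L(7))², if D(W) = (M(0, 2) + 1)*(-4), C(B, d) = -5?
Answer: 273529/19600 ≈ 13.956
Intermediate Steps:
M(Z, k) = -⅕ (M(Z, k) = 1/(-5) = -⅕)
L(w) = -1 + (6 + w)/(4*w) (L(w) = -1 + ((w + 6)/(w + w))/2 = -1 + ((6 + w)/((2*w)))/2 = -1 + ((6 + w)*(1/(2*w)))/2 = -1 + ((6 + w)/(2*w))/2 = -1 + (6 + w)/(4*w))
D(W) = -16/5 (D(W) = (-⅕ + 1)*(-4) = (⅘)*(-4) = -16/5)
(D(C(G, 3)) + L(7))² = (-16/5 + (¾)*(2 - 1*7)/7)² = (-16/5 + (¾)*(⅐)*(2 - 7))² = (-16/5 + (¾)*(⅐)*(-5))² = (-16/5 - 15/28)² = (-523/140)² = 273529/19600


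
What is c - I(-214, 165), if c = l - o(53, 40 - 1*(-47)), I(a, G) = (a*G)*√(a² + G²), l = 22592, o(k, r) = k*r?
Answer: 17981 + 35310*√73021 ≈ 9.5596e+6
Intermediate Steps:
I(a, G) = G*a*√(G² + a²) (I(a, G) = (G*a)*√(G² + a²) = G*a*√(G² + a²))
c = 17981 (c = 22592 - 53*(40 - 1*(-47)) = 22592 - 53*(40 + 47) = 22592 - 53*87 = 22592 - 1*4611 = 22592 - 4611 = 17981)
c - I(-214, 165) = 17981 - 165*(-214)*√(165² + (-214)²) = 17981 - 165*(-214)*√(27225 + 45796) = 17981 - 165*(-214)*√73021 = 17981 - (-35310)*√73021 = 17981 + 35310*√73021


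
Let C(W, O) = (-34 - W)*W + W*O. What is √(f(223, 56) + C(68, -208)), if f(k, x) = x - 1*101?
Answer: 65*I*√5 ≈ 145.34*I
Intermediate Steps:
C(W, O) = O*W + W*(-34 - W) (C(W, O) = W*(-34 - W) + O*W = O*W + W*(-34 - W))
f(k, x) = -101 + x (f(k, x) = x - 101 = -101 + x)
√(f(223, 56) + C(68, -208)) = √((-101 + 56) + 68*(-34 - 208 - 1*68)) = √(-45 + 68*(-34 - 208 - 68)) = √(-45 + 68*(-310)) = √(-45 - 21080) = √(-21125) = 65*I*√5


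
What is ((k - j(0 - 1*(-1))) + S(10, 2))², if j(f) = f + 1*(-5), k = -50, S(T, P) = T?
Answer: 1296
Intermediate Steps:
j(f) = -5 + f (j(f) = f - 5 = -5 + f)
((k - j(0 - 1*(-1))) + S(10, 2))² = ((-50 - (-5 + (0 - 1*(-1)))) + 10)² = ((-50 - (-5 + (0 + 1))) + 10)² = ((-50 - (-5 + 1)) + 10)² = ((-50 - 1*(-4)) + 10)² = ((-50 + 4) + 10)² = (-46 + 10)² = (-36)² = 1296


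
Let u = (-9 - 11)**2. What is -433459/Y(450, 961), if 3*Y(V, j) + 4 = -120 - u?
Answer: 1300377/524 ≈ 2481.6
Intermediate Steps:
u = 400 (u = (-20)**2 = 400)
Y(V, j) = -524/3 (Y(V, j) = -4/3 + (-120 - 1*400)/3 = -4/3 + (-120 - 400)/3 = -4/3 + (1/3)*(-520) = -4/3 - 520/3 = -524/3)
-433459/Y(450, 961) = -433459/(-524/3) = -433459*(-3/524) = 1300377/524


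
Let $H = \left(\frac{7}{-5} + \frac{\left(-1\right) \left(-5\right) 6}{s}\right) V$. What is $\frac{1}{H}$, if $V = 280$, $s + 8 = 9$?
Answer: $\frac{1}{8008} \approx 0.00012488$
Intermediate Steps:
$s = 1$ ($s = -8 + 9 = 1$)
$H = 8008$ ($H = \left(\frac{7}{-5} + \frac{\left(-1\right) \left(-5\right) 6}{1}\right) 280 = \left(7 \left(- \frac{1}{5}\right) + 5 \cdot 6 \cdot 1\right) 280 = \left(- \frac{7}{5} + 30 \cdot 1\right) 280 = \left(- \frac{7}{5} + 30\right) 280 = \frac{143}{5} \cdot 280 = 8008$)
$\frac{1}{H} = \frac{1}{8008}$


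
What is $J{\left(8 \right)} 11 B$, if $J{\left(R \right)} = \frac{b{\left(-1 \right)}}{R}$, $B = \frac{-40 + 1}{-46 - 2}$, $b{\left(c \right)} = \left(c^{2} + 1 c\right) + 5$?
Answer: $\frac{715}{128} \approx 5.5859$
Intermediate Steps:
$b{\left(c \right)} = 5 + c + c^{2}$ ($b{\left(c \right)} = \left(c^{2} + c\right) + 5 = \left(c + c^{2}\right) + 5 = 5 + c + c^{2}$)
$B = \frac{13}{16}$ ($B = - \frac{39}{-48} = \left(-39\right) \left(- \frac{1}{48}\right) = \frac{13}{16} \approx 0.8125$)
$J{\left(R \right)} = \frac{5}{R}$ ($J{\left(R \right)} = \frac{5 - 1 + \left(-1\right)^{2}}{R} = \frac{5 - 1 + 1}{R} = \frac{5}{R}$)
$J{\left(8 \right)} 11 B = \frac{5}{8} \cdot 11 \cdot \frac{13}{16} = \frac{55}{8} \cdot \frac{13}{16} = \frac{715}{128}$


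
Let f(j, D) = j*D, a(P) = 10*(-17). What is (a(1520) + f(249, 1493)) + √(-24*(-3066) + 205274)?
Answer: 371587 + √278858 ≈ 3.7212e+5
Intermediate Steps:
a(P) = -170
f(j, D) = D*j
(a(1520) + f(249, 1493)) + √(-24*(-3066) + 205274) = (-170 + 1493*249) + √(-24*(-3066) + 205274) = (-170 + 371757) + √(73584 + 205274) = 371587 + √278858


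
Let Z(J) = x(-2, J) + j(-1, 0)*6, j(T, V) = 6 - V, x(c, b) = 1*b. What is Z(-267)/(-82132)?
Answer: 231/82132 ≈ 0.0028125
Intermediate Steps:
x(c, b) = b
Z(J) = 36 + J (Z(J) = J + (6 - 1*0)*6 = J + (6 + 0)*6 = J + 6*6 = J + 36 = 36 + J)
Z(-267)/(-82132) = (36 - 267)/(-82132) = -231*(-1/82132) = 231/82132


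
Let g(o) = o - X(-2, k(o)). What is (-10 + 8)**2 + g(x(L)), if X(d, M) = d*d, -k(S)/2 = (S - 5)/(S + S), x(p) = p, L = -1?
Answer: -1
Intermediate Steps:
k(S) = -(-5 + S)/S (k(S) = -2*(S - 5)/(S + S) = -2*(-5 + S)/(2*S) = -2*(-5 + S)*1/(2*S) = -(-5 + S)/S)
X(d, M) = d**2
g(o) = -4 + o (g(o) = o - 1*(-2)**2 = o - 1*4 = o - 4 = -4 + o)
(-10 + 8)**2 + g(x(L)) = (-10 + 8)**2 + (-4 - 1) = (-2)**2 - 5 = 4 - 5 = -1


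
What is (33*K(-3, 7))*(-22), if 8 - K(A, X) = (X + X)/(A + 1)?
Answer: -10890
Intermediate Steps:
K(A, X) = 8 - 2*X/(1 + A) (K(A, X) = 8 - (X + X)/(A + 1) = 8 - 2*X/(1 + A))
(33*K(-3, 7))*(-22) = (33*(2*(4 - 1*7 + 4*(-3))/(1 - 3)))*(-22) = (33*(2*(4 - 7 - 12)/(-2)))*(-22) = (33*(2*(-1/2)*(-15)))*(-22) = (33*15)*(-22) = 495*(-22) = -10890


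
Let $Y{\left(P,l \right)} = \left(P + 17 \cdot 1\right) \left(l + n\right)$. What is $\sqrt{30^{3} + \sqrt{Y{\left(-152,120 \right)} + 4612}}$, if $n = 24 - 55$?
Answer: $\sqrt{27000 + i \sqrt{7403}} \approx 164.32 + 0.2618 i$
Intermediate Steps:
$n = -31$
$Y{\left(P,l \right)} = \left(-31 + l\right) \left(17 + P\right)$ ($Y{\left(P,l \right)} = \left(P + 17 \cdot 1\right) \left(l - 31\right) = \left(P + 17\right) \left(-31 + l\right) = \left(17 + P\right) \left(-31 + l\right) = \left(-31 + l\right) \left(17 + P\right)$)
$\sqrt{30^{3} + \sqrt{Y{\left(-152,120 \right)} + 4612}} = \sqrt{30^{3} + \sqrt{\left(-527 - -4712 + 17 \cdot 120 - 18240\right) + 4612}} = \sqrt{27000 + \sqrt{\left(-527 + 4712 + 2040 - 18240\right) + 4612}} = \sqrt{27000 + \sqrt{-12015 + 4612}} = \sqrt{27000 + \sqrt{-7403}} = \sqrt{27000 + i \sqrt{7403}}$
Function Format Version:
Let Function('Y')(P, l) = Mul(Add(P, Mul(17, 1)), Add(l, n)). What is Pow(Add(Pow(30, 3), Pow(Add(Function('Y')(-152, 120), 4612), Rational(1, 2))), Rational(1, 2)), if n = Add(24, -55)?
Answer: Pow(Add(27000, Mul(I, Pow(7403, Rational(1, 2)))), Rational(1, 2)) ≈ Add(164.32, Mul(0.2618, I))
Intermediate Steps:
n = -31
Function('Y')(P, l) = Mul(Add(-31, l), Add(17, P)) (Function('Y')(P, l) = Mul(Add(P, Mul(17, 1)), Add(l, -31)) = Mul(Add(P, 17), Add(-31, l)) = Mul(Add(17, P), Add(-31, l)) = Mul(Add(-31, l), Add(17, P)))
Pow(Add(Pow(30, 3), Pow(Add(Function('Y')(-152, 120), 4612), Rational(1, 2))), Rational(1, 2)) = Pow(Add(Pow(30, 3), Pow(Add(Add(-527, Mul(-31, -152), Mul(17, 120), Mul(-152, 120)), 4612), Rational(1, 2))), Rational(1, 2)) = Pow(Add(27000, Pow(Add(Add(-527, 4712, 2040, -18240), 4612), Rational(1, 2))), Rational(1, 2)) = Pow(Add(27000, Pow(Add(-12015, 4612), Rational(1, 2))), Rational(1, 2)) = Pow(Add(27000, Pow(-7403, Rational(1, 2))), Rational(1, 2)) = Pow(Add(27000, Mul(I, Pow(7403, Rational(1, 2)))), Rational(1, 2))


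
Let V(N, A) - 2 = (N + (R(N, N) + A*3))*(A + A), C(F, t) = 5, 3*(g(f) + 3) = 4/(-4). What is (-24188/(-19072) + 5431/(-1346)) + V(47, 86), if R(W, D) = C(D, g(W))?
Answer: 171094168335/3208864 ≈ 53319.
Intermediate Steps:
g(f) = -10/3 (g(f) = -3 + (4/(-4))/3 = -3 + (4*(-¼))/3 = -3 + (⅓)*(-1) = -3 - ⅓ = -10/3)
R(W, D) = 5
V(N, A) = 2 + 2*A*(5 + N + 3*A) (V(N, A) = 2 + (N + (5 + A*3))*(A + A) = 2 + (N + (5 + 3*A))*(2*A) = 2 + (5 + N + 3*A)*(2*A) = 2 + 2*A*(5 + N + 3*A))
(-24188/(-19072) + 5431/(-1346)) + V(47, 86) = (-24188/(-19072) + 5431/(-1346)) + (2 + 6*86² + 10*86 + 2*86*47) = (-24188*(-1/19072) + 5431*(-1/1346)) + (2 + 6*7396 + 860 + 8084) = (6047/4768 - 5431/1346) + (2 + 44376 + 860 + 8084) = -8877873/3208864 + 53322 = 171094168335/3208864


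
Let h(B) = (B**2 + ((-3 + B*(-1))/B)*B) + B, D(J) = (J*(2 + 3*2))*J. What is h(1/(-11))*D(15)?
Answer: -651600/121 ≈ -5385.1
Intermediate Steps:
D(J) = 8*J**2 (D(J) = (J*(2 + 6))*J = (J*8)*J = (8*J)*J = 8*J**2)
h(B) = -3 + B**2 (h(B) = (B**2 + ((-3 - B)/B)*B) + B = (B**2 + (-3 - B)) + B = (-3 + B**2 - B) + B = -3 + B**2)
h(1/(-11))*D(15) = (-3 + (1/(-11))**2)*(8*15**2) = (-3 + (-1/11)**2)*(8*225) = (-3 + 1/121)*1800 = -362/121*1800 = -651600/121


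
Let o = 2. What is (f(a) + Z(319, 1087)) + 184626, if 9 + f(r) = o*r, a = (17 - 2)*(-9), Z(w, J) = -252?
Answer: 184095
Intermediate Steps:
a = -135 (a = 15*(-9) = -135)
f(r) = -9 + 2*r
(f(a) + Z(319, 1087)) + 184626 = ((-9 + 2*(-135)) - 252) + 184626 = ((-9 - 270) - 252) + 184626 = (-279 - 252) + 184626 = -531 + 184626 = 184095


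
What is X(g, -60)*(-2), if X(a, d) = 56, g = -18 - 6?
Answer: -112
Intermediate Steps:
g = -24
X(g, -60)*(-2) = 56*(-2) = -112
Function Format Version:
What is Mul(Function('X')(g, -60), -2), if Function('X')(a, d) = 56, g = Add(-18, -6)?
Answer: -112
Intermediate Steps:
g = -24
Mul(Function('X')(g, -60), -2) = Mul(56, -2) = -112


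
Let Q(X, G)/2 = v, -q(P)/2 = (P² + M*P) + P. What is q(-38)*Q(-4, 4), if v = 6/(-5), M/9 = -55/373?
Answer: 13037952/1865 ≈ 6990.9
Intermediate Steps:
M = -495/373 (M = 9*(-55/373) = -495/373 ≈ -1.3271)
q(P) = -2*P² + 244*P/373 (q(P) = -2*((P² - 495*P/373) + P) = -2*(P² - 122*P/373) = -2*P² + 244*P/373)
v = -6/5 (v = 6*(-⅕) = -6/5 ≈ -1.2000)
Q(X, G) = -12/5 (Q(X, G) = 2*(-6/5) = -12/5)
q(-38)*Q(-4, 4) = ((2/373)*(-38)*(122 - 373*(-38)))*(-12/5) = ((2/373)*(-38)*(122 + 14174))*(-12/5) = ((2/373)*(-38)*14296)*(-12/5) = -1086496/373*(-12/5) = 13037952/1865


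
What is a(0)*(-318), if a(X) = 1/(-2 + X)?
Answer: 159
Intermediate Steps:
a(0)*(-318) = -318/(-2 + 0) = -318/(-2) = -½*(-318) = 159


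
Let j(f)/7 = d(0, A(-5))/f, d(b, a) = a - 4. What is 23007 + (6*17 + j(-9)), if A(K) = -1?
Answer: 208016/9 ≈ 23113.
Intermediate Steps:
d(b, a) = -4 + a
j(f) = -35/f (j(f) = 7*((-4 - 1)/f) = 7*(-5/f) = -35/f)
23007 + (6*17 + j(-9)) = 23007 + (6*17 - 35/(-9)) = 23007 + (102 - 35*(-⅑)) = 23007 + (102 + 35/9) = 23007 + 953/9 = 208016/9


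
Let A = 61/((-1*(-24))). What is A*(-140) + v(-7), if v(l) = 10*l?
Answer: -2555/6 ≈ -425.83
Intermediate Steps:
A = 61/24 ≈ 2.5417
A*(-140) + v(-7) = (61/24)*(-140) + 10*(-7) = -2135/6 - 70 = -2555/6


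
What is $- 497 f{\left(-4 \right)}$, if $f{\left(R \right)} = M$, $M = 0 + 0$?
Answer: $0$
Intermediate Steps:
$M = 0$
$f{\left(R \right)} = 0$
$- 497 f{\left(-4 \right)} = \left(-497\right) 0 = 0$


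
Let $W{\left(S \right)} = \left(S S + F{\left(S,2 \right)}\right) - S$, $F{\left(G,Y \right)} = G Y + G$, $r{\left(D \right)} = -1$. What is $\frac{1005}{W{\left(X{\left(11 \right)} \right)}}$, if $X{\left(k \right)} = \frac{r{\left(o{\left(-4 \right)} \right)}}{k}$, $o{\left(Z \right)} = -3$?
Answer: $- \frac{40535}{7} \approx -5790.7$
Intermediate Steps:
$F{\left(G,Y \right)} = G + G Y$
$X{\left(k \right)} = - \frac{1}{k}$
$W{\left(S \right)} = S^{2} + 2 S$ ($W{\left(S \right)} = \left(S S + S \left(1 + 2\right)\right) - S = \left(S^{2} + S 3\right) - S = \left(S^{2} + 3 S\right) - S = S^{2} + 2 S$)
$\frac{1005}{W{\left(X{\left(11 \right)} \right)}} = \frac{1005}{- \frac{1}{11} \left(2 - \frac{1}{11}\right)} = \frac{1005}{\left(-1\right) \frac{1}{11} \left(2 - \frac{1}{11}\right)} = \frac{1005}{\left(- \frac{1}{11}\right) \left(2 - \frac{1}{11}\right)} = \frac{1005}{\left(- \frac{1}{11}\right) \frac{21}{11}} = \frac{1005}{- \frac{21}{121}} = 1005 \left(- \frac{121}{21}\right) = - \frac{40535}{7}$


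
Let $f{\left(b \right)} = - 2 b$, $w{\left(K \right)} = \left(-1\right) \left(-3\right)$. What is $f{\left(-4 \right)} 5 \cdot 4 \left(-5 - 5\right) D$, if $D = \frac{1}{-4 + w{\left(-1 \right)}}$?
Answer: $1600$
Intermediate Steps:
$w{\left(K \right)} = 3$
$D = -1$ ($D = \frac{1}{-4 + 3} = \frac{1}{-1} = -1$)
$f{\left(-4 \right)} 5 \cdot 4 \left(-5 - 5\right) D = \left(-2\right) \left(-4\right) 5 \cdot 4 \left(-5 - 5\right) \left(-1\right) = 8 \cdot 20 \left(-5 - 5\right) \left(-1\right) = 8 \cdot 20 \left(-10\right) \left(-1\right) = 8 \left(-200\right) \left(-1\right) = \left(-1600\right) \left(-1\right) = 1600$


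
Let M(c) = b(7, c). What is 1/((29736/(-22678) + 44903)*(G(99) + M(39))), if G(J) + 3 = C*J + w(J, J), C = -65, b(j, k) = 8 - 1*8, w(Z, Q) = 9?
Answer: -11339/3273262660821 ≈ -3.4641e-9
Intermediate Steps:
b(j, k) = 0 (b(j, k) = 8 - 8 = 0)
M(c) = 0
G(J) = 6 - 65*J (G(J) = -3 + (-65*J + 9) = -3 + (9 - 65*J) = 6 - 65*J)
1/((29736/(-22678) + 44903)*(G(99) + M(39))) = 1/((29736/(-22678) + 44903)*((6 - 65*99) + 0)) = 1/((29736*(-1/22678) + 44903)*((6 - 6435) + 0)) = 1/((-14868/11339 + 44903)*(-6429 + 0)) = 1/((509140249/11339)*(-6429)) = 1/(-3273262660821/11339) = -11339/3273262660821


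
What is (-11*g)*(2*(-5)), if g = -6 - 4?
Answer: -1100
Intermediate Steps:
g = -10
(-11*g)*(2*(-5)) = (-11*(-10))*(2*(-5)) = 110*(-10) = -1100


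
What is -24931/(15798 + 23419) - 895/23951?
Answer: -632221596/939286367 ≈ -0.67309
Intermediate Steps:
-24931/(15798 + 23419) - 895/23951 = -24931/39217 - 895*1/23951 = -24931*1/39217 - 895/23951 = -24931/39217 - 895/23951 = -632221596/939286367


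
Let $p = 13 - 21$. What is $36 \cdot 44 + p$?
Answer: $1576$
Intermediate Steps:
$p = -8$ ($p = 13 - 21 = -8$)
$36 \cdot 44 + p = 36 \cdot 44 - 8 = 1584 - 8 = 1576$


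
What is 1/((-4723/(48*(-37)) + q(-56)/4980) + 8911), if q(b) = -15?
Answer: 147408/1313944253 ≈ 0.00011219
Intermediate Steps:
1/((-4723/(48*(-37)) + q(-56)/4980) + 8911) = 1/((-4723/(48*(-37)) - 15/4980) + 8911) = 1/((-4723/(-1776) - 15*1/4980) + 8911) = 1/((-4723*(-1/1776) - 1/332) + 8911) = 1/((4723/1776 - 1/332) + 8911) = 1/(391565/147408 + 8911) = 1/(1313944253/147408) = 147408/1313944253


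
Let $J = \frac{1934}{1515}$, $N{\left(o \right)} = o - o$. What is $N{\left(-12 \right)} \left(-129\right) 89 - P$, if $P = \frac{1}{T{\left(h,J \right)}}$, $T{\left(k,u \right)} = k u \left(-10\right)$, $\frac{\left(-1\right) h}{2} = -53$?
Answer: $\frac{303}{410008} \approx 0.00073901$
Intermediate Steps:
$N{\left(o \right)} = 0$
$h = 106$ ($h = \left(-2\right) \left(-53\right) = 106$)
$J = \frac{1934}{1515}$ ($J = 1934 \cdot \frac{1}{1515} = \frac{1934}{1515} \approx 1.2766$)
$T{\left(k,u \right)} = - 10 k u$
$P = - \frac{303}{410008}$ ($P = \frac{1}{\left(-10\right) 106 \cdot \frac{1934}{1515}} = \frac{1}{- \frac{410008}{303}} = - \frac{303}{410008} \approx -0.00073901$)
$N{\left(-12 \right)} \left(-129\right) 89 - P = 0 \left(-129\right) 89 - - \frac{303}{410008} = 0 \cdot 89 + \frac{303}{410008} = 0 + \frac{303}{410008} = \frac{303}{410008}$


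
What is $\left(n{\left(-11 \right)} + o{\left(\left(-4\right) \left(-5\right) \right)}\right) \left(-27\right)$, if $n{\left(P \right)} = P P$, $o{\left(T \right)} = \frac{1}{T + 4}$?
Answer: $- \frac{26145}{8} \approx -3268.1$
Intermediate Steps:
$o{\left(T \right)} = \frac{1}{4 + T}$
$n{\left(P \right)} = P^{2}$
$\left(n{\left(-11 \right)} + o{\left(\left(-4\right) \left(-5\right) \right)}\right) \left(-27\right) = \left(\left(-11\right)^{2} + \frac{1}{4 - -20}\right) \left(-27\right) = \left(121 + \frac{1}{4 + 20}\right) \left(-27\right) = \left(121 + \frac{1}{24}\right) \left(-27\right) = \frac{2905}{24} \left(-27\right) = - \frac{26145}{8}$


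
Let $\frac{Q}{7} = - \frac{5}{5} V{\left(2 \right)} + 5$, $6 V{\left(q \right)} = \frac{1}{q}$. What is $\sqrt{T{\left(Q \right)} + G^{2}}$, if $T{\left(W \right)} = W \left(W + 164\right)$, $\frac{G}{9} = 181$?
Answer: $\frac{\sqrt{383107657}}{12} \approx 1631.1$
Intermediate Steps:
$G = 1629$ ($G = 9 \cdot 181 = 1629$)
$V{\left(q \right)} = \frac{1}{6 q}$
$Q = \frac{413}{12}$ ($Q = 7 \left(- \frac{5}{5} \frac{1}{6 \cdot 2} + 5\right) = 7 \left(\left(-5\right) \frac{1}{5} \cdot \frac{1}{6} \cdot \frac{1}{2} + 5\right) = 7 \left(\left(-1\right) \frac{1}{12} + 5\right) = 7 \left(- \frac{1}{12} + 5\right) = 7 \cdot \frac{59}{12} = \frac{413}{12} \approx 34.417$)
$T{\left(W \right)} = W \left(164 + W\right)$
$\sqrt{T{\left(Q \right)} + G^{2}} = \sqrt{\frac{413 \left(164 + \frac{413}{12}\right)}{12} + 1629^{2}} = \sqrt{\frac{413}{12} \cdot \frac{2381}{12} + 2653641} = \sqrt{\frac{983353}{144} + 2653641} = \sqrt{\frac{383107657}{144}} = \frac{\sqrt{383107657}}{12}$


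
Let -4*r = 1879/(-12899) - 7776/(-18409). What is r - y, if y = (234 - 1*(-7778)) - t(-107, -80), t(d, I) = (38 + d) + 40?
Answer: -7637654885437/949830764 ≈ -8041.1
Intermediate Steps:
t(d, I) = 78 + d
y = 8041 (y = (234 - 1*(-7778)) - (78 - 107) = (234 + 7778) - 1*(-29) = 8012 + 29 = 8041)
r = -65712113/949830764 (r = -(1879/(-12899) - 7776/(-18409))/4 = -(1879*(-1/12899) - 7776*(-1/18409))/4 = -(-1879/12899 + 7776/18409)/4 = -1/4*65712113/237457691 = -65712113/949830764 ≈ -0.069183)
r - y = -65712113/949830764 - 1*8041 = -65712113/949830764 - 8041 = -7637654885437/949830764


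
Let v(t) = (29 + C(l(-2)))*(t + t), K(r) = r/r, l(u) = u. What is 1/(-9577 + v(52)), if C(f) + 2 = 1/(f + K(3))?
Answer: -1/6873 ≈ -0.00014550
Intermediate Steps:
K(r) = 1
C(f) = -2 + 1/(1 + f) (C(f) = -2 + 1/(f + 1) = -2 + 1/(1 + f))
v(t) = 52*t (v(t) = (29 + (-1 - 2*(-2))/(1 - 2))*(t + t) = (29 + (-1 + 4)/(-1))*(2*t) = (29 - 1*3)*(2*t) = (29 - 3)*(2*t) = 26*(2*t) = 52*t)
1/(-9577 + v(52)) = 1/(-9577 + 52*52) = 1/(-9577 + 2704) = 1/(-6873) = -1/6873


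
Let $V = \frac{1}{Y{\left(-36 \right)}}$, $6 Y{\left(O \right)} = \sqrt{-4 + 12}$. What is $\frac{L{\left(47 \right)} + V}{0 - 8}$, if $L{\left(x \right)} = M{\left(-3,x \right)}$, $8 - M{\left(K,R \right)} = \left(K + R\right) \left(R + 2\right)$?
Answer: $\frac{537}{2} - \frac{3 \sqrt{2}}{16} \approx 268.23$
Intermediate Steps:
$M{\left(K,R \right)} = 8 - \left(2 + R\right) \left(K + R\right)$ ($M{\left(K,R \right)} = 8 - \left(K + R\right) \left(R + 2\right) = 8 - \left(K + R\right) \left(2 + R\right) = 8 - \left(2 + R\right) \left(K + R\right)$)
$L{\left(x \right)} = 14 + x - x^{2}$ ($L{\left(x \right)} = 8 - x^{2} - -6 - 2 x - - 3 x = 8 - x^{2} + 6 - 2 x + 3 x = 14 + x - x^{2}$)
$Y{\left(O \right)} = \frac{\sqrt{2}}{3}$ ($Y{\left(O \right)} = \frac{\sqrt{-4 + 12}}{6} = \frac{\sqrt{8}}{6} = \frac{2 \sqrt{2}}{6} = \frac{\sqrt{2}}{3}$)
$V = \frac{3 \sqrt{2}}{2}$ ($V = \frac{1}{\frac{1}{3} \sqrt{2}} = \frac{3 \sqrt{2}}{2} \approx 2.1213$)
$\frac{L{\left(47 \right)} + V}{0 - 8} = \frac{\left(14 + 47 - 47^{2}\right) + \frac{3 \sqrt{2}}{2}}{0 - 8} = \frac{\left(14 + 47 - 2209\right) + \frac{3 \sqrt{2}}{2}}{-8} = \left(\left(14 + 47 - 2209\right) + \frac{3 \sqrt{2}}{2}\right) \left(- \frac{1}{8}\right) = \left(-2148 + \frac{3 \sqrt{2}}{2}\right) \left(- \frac{1}{8}\right) = \frac{537}{2} - \frac{3 \sqrt{2}}{16}$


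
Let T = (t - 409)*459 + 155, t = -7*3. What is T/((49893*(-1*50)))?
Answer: 39443/498930 ≈ 0.079055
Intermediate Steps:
t = -21
T = -197215 (T = (-21 - 409)*459 + 155 = -430*459 + 155 = -197370 + 155 = -197215)
T/((49893*(-1*50))) = -197215/(49893*(-1*50)) = -197215/(49893*(-50)) = -197215/(-2494650) = -197215*(-1/2494650) = 39443/498930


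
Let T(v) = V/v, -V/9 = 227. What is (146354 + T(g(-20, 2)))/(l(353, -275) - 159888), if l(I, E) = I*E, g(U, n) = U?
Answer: -2929123/5139260 ≈ -0.56995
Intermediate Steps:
V = -2043 (V = -9*227 = -2043)
l(I, E) = E*I
T(v) = -2043/v
(146354 + T(g(-20, 2)))/(l(353, -275) - 159888) = (146354 - 2043/(-20))/(-275*353 - 159888) = (146354 - 2043*(-1/20))/(-97075 - 159888) = (146354 + 2043/20)/(-256963) = (2929123/20)*(-1/256963) = -2929123/5139260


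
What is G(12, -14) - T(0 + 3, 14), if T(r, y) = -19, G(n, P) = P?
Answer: 5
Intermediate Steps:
G(12, -14) - T(0 + 3, 14) = -14 - 1*(-19) = -14 + 19 = 5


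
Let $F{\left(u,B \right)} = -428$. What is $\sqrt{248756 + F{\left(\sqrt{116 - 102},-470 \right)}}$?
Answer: $6 \sqrt{6898} \approx 498.33$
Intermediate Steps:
$\sqrt{248756 + F{\left(\sqrt{116 - 102},-470 \right)}} = \sqrt{248756 - 428} = \sqrt{248328} = 6 \sqrt{6898}$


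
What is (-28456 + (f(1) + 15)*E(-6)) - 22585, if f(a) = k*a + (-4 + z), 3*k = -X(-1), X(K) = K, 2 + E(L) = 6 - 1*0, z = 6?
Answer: -152915/3 ≈ -50972.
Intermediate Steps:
E(L) = 4 (E(L) = -2 + (6 - 1*0) = -2 + (6 + 0) = -2 + 6 = 4)
k = ⅓ (k = (-1*(-1))/3 = (⅓)*1 = ⅓ ≈ 0.33333)
f(a) = 2 + a/3 (f(a) = a/3 + (-4 + 6) = a/3 + 2 = 2 + a/3)
(-28456 + (f(1) + 15)*E(-6)) - 22585 = (-28456 + ((2 + (⅓)*1) + 15)*4) - 22585 = (-28456 + ((2 + ⅓) + 15)*4) - 22585 = (-28456 + (7/3 + 15)*4) - 22585 = (-28456 + (52/3)*4) - 22585 = (-28456 + 208/3) - 22585 = -85160/3 - 22585 = -152915/3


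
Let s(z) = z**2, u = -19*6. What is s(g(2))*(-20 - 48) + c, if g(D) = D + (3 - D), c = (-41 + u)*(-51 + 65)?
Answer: -2782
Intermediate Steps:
u = -114
c = -2170 (c = (-41 - 114)*(-51 + 65) = -155*14 = -2170)
g(D) = 3
s(g(2))*(-20 - 48) + c = 3**2*(-20 - 48) - 2170 = 9*(-68) - 2170 = -612 - 2170 = -2782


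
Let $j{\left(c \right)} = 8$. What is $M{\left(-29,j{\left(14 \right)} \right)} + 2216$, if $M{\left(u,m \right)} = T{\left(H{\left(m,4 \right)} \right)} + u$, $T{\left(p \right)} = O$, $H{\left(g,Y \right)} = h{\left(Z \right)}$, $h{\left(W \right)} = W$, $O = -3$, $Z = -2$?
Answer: $2184$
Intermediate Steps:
$H{\left(g,Y \right)} = -2$
$T{\left(p \right)} = -3$
$M{\left(u,m \right)} = -3 + u$
$M{\left(-29,j{\left(14 \right)} \right)} + 2216 = \left(-3 - 29\right) + 2216 = -32 + 2216 = 2184$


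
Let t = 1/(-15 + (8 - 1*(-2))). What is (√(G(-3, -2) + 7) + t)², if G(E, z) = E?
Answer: 81/25 ≈ 3.2400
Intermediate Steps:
t = -⅕ (t = 1/(-15 + (8 + 2)) = 1/(-15 + 10) = 1/(-5) = -⅕ ≈ -0.20000)
(√(G(-3, -2) + 7) + t)² = (√(-3 + 7) - ⅕)² = (√4 - ⅕)² = (2 - ⅕)² = (9/5)² = 81/25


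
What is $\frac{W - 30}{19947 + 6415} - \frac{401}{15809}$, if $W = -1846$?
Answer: $- \frac{2873489}{29768347} \approx -0.096528$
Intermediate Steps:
$\frac{W - 30}{19947 + 6415} - \frac{401}{15809} = \frac{-1846 - 30}{19947 + 6415} - \frac{401}{15809} = - \frac{1876}{26362} - 401 \cdot \frac{1}{15809} = \left(-1876\right) \frac{1}{26362} - \frac{401}{15809} = - \frac{134}{1883} - \frac{401}{15809} = - \frac{2873489}{29768347}$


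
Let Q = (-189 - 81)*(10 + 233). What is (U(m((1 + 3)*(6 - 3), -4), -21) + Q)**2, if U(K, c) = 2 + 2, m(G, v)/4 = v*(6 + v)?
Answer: 4304147236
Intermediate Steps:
m(G, v) = 4*v*(6 + v) (m(G, v) = 4*(v*(6 + v)) = 4*v*(6 + v))
U(K, c) = 4
Q = -65610 (Q = -270*243 = -65610)
(U(m((1 + 3)*(6 - 3), -4), -21) + Q)**2 = (4 - 65610)**2 = (-65606)**2 = 4304147236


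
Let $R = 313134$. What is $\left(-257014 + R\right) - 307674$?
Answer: $-251554$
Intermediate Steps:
$\left(-257014 + R\right) - 307674 = \left(-257014 + 313134\right) - 307674 = 56120 - 307674 = -251554$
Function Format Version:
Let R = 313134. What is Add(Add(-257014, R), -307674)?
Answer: -251554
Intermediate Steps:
Add(Add(-257014, R), -307674) = Add(Add(-257014, 313134), -307674) = Add(56120, -307674) = -251554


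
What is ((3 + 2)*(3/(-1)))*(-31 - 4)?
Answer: 525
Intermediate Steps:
((3 + 2)*(3/(-1)))*(-31 - 4) = (5*(3*(-1)))*(-35) = (5*(-3))*(-35) = -15*(-35) = 525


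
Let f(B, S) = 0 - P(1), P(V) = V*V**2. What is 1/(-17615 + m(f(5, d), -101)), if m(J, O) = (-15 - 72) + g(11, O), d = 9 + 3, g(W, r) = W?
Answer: -1/17691 ≈ -5.6526e-5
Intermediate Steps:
P(V) = V**3
d = 12
f(B, S) = -1 (f(B, S) = 0 - 1*1**3 = 0 - 1*1 = 0 - 1 = -1)
m(J, O) = -76 (m(J, O) = (-15 - 72) + 11 = -87 + 11 = -76)
1/(-17615 + m(f(5, d), -101)) = 1/(-17615 - 76) = 1/(-17691) = -1/17691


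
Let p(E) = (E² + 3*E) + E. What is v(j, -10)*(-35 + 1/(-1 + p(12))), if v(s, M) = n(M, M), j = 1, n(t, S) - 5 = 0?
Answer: -33420/191 ≈ -174.97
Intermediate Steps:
n(t, S) = 5 (n(t, S) = 5 + 0 = 5)
v(s, M) = 5
p(E) = E² + 4*E
v(j, -10)*(-35 + 1/(-1 + p(12))) = 5*(-35 + 1/(-1 + 12*(4 + 12))) = 5*(-35 + 1/(-1 + 12*16)) = 5*(-35 + 1/(-1 + 192)) = 5*(-35 + 1/191) = 5*(-6684/191) = -33420/191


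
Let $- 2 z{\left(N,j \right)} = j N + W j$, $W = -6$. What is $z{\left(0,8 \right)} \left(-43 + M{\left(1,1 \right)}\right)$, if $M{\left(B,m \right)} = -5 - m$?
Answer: $-1176$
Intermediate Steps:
$z{\left(N,j \right)} = 3 j - \frac{N j}{2}$ ($z{\left(N,j \right)} = - \frac{j N - 6 j}{2} = - \frac{N j - 6 j}{2} = - \frac{- 6 j + N j}{2} = 3 j - \frac{N j}{2}$)
$z{\left(0,8 \right)} \left(-43 + M{\left(1,1 \right)}\right) = \frac{1}{2} \cdot 8 \left(6 - 0\right) \left(-43 - 6\right) = \frac{1}{2} \cdot 8 \left(6 + 0\right) \left(-43 - 6\right) = \frac{1}{2} \cdot 8 \cdot 6 \left(-43 - 6\right) = 24 \left(-49\right) = -1176$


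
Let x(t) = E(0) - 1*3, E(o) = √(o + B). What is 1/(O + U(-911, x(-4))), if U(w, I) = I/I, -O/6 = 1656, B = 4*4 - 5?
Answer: -1/9935 ≈ -0.00010065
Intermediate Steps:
B = 11 (B = 16 - 5 = 11)
E(o) = √(11 + o) (E(o) = √(o + 11) = √(11 + o))
O = -9936 (O = -6*1656 = -9936)
x(t) = -3 + √11 (x(t) = √(11 + 0) - 1*3 = √11 - 3 = -3 + √11)
U(w, I) = 1
1/(O + U(-911, x(-4))) = 1/(-9936 + 1) = 1/(-9935) = -1/9935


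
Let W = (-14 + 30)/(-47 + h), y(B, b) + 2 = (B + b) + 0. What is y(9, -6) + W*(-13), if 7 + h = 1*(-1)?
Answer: 263/55 ≈ 4.7818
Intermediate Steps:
y(B, b) = -2 + B + b (y(B, b) = -2 + ((B + b) + 0) = -2 + (B + b) = -2 + B + b)
h = -8 (h = -7 + 1*(-1) = -7 - 1 = -8)
W = -16/55 (W = (-14 + 30)/(-47 - 8) = 16/(-55) = 16*(-1/55) = -16/55 ≈ -0.29091)
y(9, -6) + W*(-13) = (-2 + 9 - 6) - 16/55*(-13) = 1 + 208/55 = 263/55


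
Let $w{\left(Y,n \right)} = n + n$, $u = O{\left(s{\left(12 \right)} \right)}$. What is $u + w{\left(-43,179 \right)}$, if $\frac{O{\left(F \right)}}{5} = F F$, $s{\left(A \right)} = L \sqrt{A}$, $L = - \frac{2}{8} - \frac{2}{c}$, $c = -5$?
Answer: $\frac{7187}{20} \approx 359.35$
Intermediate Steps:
$L = \frac{3}{20}$ ($L = - \frac{2}{8} - \frac{2}{-5} = \left(-2\right) \frac{1}{8} - - \frac{2}{5} = - \frac{1}{4} + \frac{2}{5} = \frac{3}{20} \approx 0.15$)
$s{\left(A \right)} = \frac{3 \sqrt{A}}{20}$
$O{\left(F \right)} = 5 F^{2}$ ($O{\left(F \right)} = 5 F F = 5 F^{2}$)
$u = \frac{27}{20}$ ($u = 5 \left(\frac{3 \sqrt{12}}{20}\right)^{2} = 5 \left(\frac{3 \cdot 2 \sqrt{3}}{20}\right)^{2} = 5 \left(\frac{3 \sqrt{3}}{10}\right)^{2} = 5 \cdot \frac{27}{100} = \frac{27}{20} \approx 1.35$)
$w{\left(Y,n \right)} = 2 n$
$u + w{\left(-43,179 \right)} = \frac{27}{20} + 2 \cdot 179 = \frac{27}{20} + 358 = \frac{7187}{20}$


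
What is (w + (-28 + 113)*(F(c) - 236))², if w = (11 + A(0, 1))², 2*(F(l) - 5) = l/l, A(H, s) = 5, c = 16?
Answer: 1495600929/4 ≈ 3.7390e+8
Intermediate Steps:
F(l) = 11/2 (F(l) = 5 + (l/l)/2 = 5 + (½)*1 = 5 + ½ = 11/2)
w = 256 (w = (11 + 5)² = 16² = 256)
(w + (-28 + 113)*(F(c) - 236))² = (256 + (-28 + 113)*(11/2 - 236))² = (256 + 85*(-461/2))² = (256 - 39185/2)² = (-38673/2)² = 1495600929/4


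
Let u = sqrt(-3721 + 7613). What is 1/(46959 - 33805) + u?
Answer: 1/13154 + 2*sqrt(973) ≈ 62.386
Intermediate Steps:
u = 2*sqrt(973) (u = sqrt(3892) = 2*sqrt(973) ≈ 62.386)
1/(46959 - 33805) + u = 1/(46959 - 33805) + 2*sqrt(973) = 1/13154 + 2*sqrt(973)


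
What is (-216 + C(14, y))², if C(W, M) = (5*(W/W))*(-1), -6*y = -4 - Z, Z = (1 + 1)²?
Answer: 48841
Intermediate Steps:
Z = 4 (Z = 2² = 4)
y = 4/3 (y = -(-4 - 1*4)/6 = -(-4 - 4)/6 = -⅙*(-8) = 4/3 ≈ 1.3333)
C(W, M) = -5 (C(W, M) = (5*1)*(-1) = 5*(-1) = -5)
(-216 + C(14, y))² = (-216 - 5)² = (-221)² = 48841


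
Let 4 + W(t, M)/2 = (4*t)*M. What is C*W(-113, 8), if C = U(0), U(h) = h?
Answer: 0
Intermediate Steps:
W(t, M) = -8 + 8*M*t (W(t, M) = -8 + 2*((4*t)*M) = -8 + 2*(4*M*t) = -8 + 8*M*t)
C = 0
C*W(-113, 8) = 0*(-8 + 8*8*(-113)) = 0*(-8 - 7232) = 0*(-7240) = 0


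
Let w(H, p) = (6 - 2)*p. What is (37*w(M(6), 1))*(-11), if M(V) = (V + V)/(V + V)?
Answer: -1628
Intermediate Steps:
M(V) = 1 (M(V) = (2*V)/((2*V)) = (2*V)*(1/(2*V)) = 1)
w(H, p) = 4*p
(37*w(M(6), 1))*(-11) = (37*(4*1))*(-11) = (37*4)*(-11) = 148*(-11) = -1628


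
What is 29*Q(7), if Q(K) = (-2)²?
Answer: 116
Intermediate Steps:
Q(K) = 4
29*Q(7) = 29*4 = 116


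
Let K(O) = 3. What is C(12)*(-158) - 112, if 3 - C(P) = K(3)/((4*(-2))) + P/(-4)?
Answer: -4477/4 ≈ -1119.3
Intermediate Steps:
C(P) = 27/8 + P/4 (C(P) = 3 - (3/((4*(-2))) + P/(-4)) = 3 - (3/(-8) + P*(-1/4)) = 3 - (3*(-1/8) - P/4) = 3 - (-3/8 - P/4) = 3 + (3/8 + P/4) = 27/8 + P/4)
C(12)*(-158) - 112 = (27/8 + (1/4)*12)*(-158) - 112 = (27/8 + 3)*(-158) - 112 = (51/8)*(-158) - 112 = -4029/4 - 112 = -4477/4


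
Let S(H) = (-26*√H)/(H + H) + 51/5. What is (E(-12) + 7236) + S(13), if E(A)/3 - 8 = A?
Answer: 36171/5 - √13 ≈ 7230.6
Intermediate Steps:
E(A) = 24 + 3*A
S(H) = 51/5 - 13/√H (S(H) = (-26*√H)/((2*H)) + 51*(⅕) = (-26*√H)*(1/(2*H)) + 51/5 = -13/√H + 51/5 = 51/5 - 13/√H)
(E(-12) + 7236) + S(13) = ((24 + 3*(-12)) + 7236) + (51/5 - √13) = ((24 - 36) + 7236) + (51/5 - √13) = (-12 + 7236) + (51/5 - √13) = 7224 + (51/5 - √13) = 36171/5 - √13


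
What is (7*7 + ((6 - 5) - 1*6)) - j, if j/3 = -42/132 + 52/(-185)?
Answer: 186397/4070 ≈ 45.798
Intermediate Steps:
j = -7317/4070 (j = 3*(-42/132 + 52/(-185)) = 3*(-42*1/132 + 52*(-1/185)) = 3*(-7/22 - 52/185) = 3*(-2439/4070) = -7317/4070 ≈ -1.7978)
(7*7 + ((6 - 5) - 1*6)) - j = (7*7 + ((6 - 5) - 1*6)) - 1*(-7317/4070) = (49 + (1 - 6)) + 7317/4070 = (49 - 5) + 7317/4070 = 44 + 7317/4070 = 186397/4070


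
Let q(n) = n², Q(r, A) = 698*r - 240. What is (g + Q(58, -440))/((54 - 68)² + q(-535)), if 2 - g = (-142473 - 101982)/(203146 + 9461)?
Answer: 2852275259/20298369849 ≈ 0.14052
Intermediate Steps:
Q(r, A) = -240 + 698*r
g = 223223/70869 (g = 2 - (-142473 - 101982)/(203146 + 9461) = 2 - (-244455)/212607 = 2 - 1*(-81485/70869) = 2 + 81485/70869 = 223223/70869 ≈ 3.1498)
(g + Q(58, -440))/((54 - 68)² + q(-535)) = (223223/70869 + (-240 + 698*58))/((54 - 68)² + (-535)²) = (223223/70869 + (-240 + 40484))/((-14)² + 286225) = (223223/70869 + 40244)/(196 + 286225) = (2852275259/70869)/286421 = (2852275259/70869)*(1/286421) = 2852275259/20298369849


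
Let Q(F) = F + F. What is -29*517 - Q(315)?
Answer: -15623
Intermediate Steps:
Q(F) = 2*F
-29*517 - Q(315) = -29*517 - 2*315 = -14993 - 1*630 = -14993 - 630 = -15623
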